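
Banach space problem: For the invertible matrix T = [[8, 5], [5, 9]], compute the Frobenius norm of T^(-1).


det(T) = 8*9 - 5*5 = 47
T^(-1) = (1/47) * [[9, -5], [-5, 8]] = [[0.1915, -0.1064], [-0.1064, 0.1702]]
||T^(-1)||_F^2 = 0.1915^2 + (-0.1064)^2 + (-0.1064)^2 + 0.1702^2 = 0.0883
||T^(-1)||_F = sqrt(0.0883) = 0.2971

0.2971


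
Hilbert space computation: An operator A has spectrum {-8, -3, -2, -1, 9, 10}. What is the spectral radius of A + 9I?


Spectrum of A + 9I = {1, 6, 7, 8, 18, 19}
Spectral radius = max |lambda| over the shifted spectrum
= max(1, 6, 7, 8, 18, 19) = 19

19


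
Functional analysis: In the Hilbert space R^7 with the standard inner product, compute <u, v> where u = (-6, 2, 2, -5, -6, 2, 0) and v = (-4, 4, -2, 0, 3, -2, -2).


Computing the standard inner product <u, v> = sum u_i * v_i
= -6*-4 + 2*4 + 2*-2 + -5*0 + -6*3 + 2*-2 + 0*-2
= 24 + 8 + -4 + 0 + -18 + -4 + 0
= 6

6


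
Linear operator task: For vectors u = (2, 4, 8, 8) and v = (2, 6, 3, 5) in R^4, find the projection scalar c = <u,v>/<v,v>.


Computing <u,v> = 2*2 + 4*6 + 8*3 + 8*5 = 92
Computing <v,v> = 2^2 + 6^2 + 3^2 + 5^2 = 74
Projection coefficient = 92/74 = 1.2432

1.2432


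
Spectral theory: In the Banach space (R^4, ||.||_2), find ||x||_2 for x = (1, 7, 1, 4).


The l^2 norm = (sum |x_i|^2)^(1/2)
Sum of 2th powers = 1 + 49 + 1 + 16 = 67
||x||_2 = (67)^(1/2) = 8.1854

8.1854


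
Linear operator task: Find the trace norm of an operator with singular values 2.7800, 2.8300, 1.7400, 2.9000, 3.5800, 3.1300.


The nuclear norm is the sum of all singular values.
||T||_1 = 2.7800 + 2.8300 + 1.7400 + 2.9000 + 3.5800 + 3.1300
= 16.9600

16.9600


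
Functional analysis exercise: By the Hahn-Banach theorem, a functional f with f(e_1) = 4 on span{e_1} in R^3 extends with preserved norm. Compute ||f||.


The norm of f is given by ||f|| = sup_{||x||=1} |f(x)|.
On span{e_1}, ||e_1|| = 1, so ||f|| = |f(e_1)| / ||e_1||
= |4| / 1 = 4.0000

4.0000


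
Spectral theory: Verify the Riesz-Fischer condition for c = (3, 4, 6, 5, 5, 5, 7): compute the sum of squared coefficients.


sum |c_n|^2 = 3^2 + 4^2 + 6^2 + 5^2 + 5^2 + 5^2 + 7^2
= 9 + 16 + 36 + 25 + 25 + 25 + 49
= 185

185


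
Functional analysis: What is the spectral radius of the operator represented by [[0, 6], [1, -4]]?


For a 2x2 matrix, eigenvalues satisfy lambda^2 - (trace)*lambda + det = 0
trace = 0 + -4 = -4
det = 0*-4 - 6*1 = -6
discriminant = (-4)^2 - 4*(-6) = 40
spectral radius = max |eigenvalue| = 5.1623

5.1623


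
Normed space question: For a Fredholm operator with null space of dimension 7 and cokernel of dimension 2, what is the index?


The Fredholm index is defined as ind(T) = dim(ker T) - dim(coker T)
= 7 - 2
= 5

5


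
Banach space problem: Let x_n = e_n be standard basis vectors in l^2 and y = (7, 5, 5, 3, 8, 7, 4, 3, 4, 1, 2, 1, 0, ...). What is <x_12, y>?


x_12 = e_12 is the standard basis vector with 1 in position 12.
<x_12, y> = y_12 = 1
As n -> infinity, <x_n, y> -> 0, confirming weak convergence of (x_n) to 0.

1


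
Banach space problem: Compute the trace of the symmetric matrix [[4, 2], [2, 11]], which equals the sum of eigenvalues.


For a self-adjoint (symmetric) matrix, the eigenvalues are real.
The sum of eigenvalues equals the trace of the matrix.
trace = 4 + 11 = 15

15


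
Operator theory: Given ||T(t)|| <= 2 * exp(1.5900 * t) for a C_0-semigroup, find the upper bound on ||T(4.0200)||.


||T(4.0200)|| <= 2 * exp(1.5900 * 4.0200)
= 2 * exp(6.3918)
= 2 * 596.9301
= 1193.8602

1193.8602


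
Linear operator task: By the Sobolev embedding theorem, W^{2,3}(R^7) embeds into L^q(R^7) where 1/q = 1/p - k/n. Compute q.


Using the Sobolev embedding formula: 1/q = 1/p - k/n
1/q = 1/3 - 2/7 = 1/21
q = 1/(1/21) = 21

21.0000


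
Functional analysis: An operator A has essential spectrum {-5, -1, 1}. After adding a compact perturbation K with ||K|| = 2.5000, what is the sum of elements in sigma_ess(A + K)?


By Weyl's theorem, the essential spectrum is invariant under compact perturbations.
sigma_ess(A + K) = sigma_ess(A) = {-5, -1, 1}
Sum = -5 + -1 + 1 = -5

-5


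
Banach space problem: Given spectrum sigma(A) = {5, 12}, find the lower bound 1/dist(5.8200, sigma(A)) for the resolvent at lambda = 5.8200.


dist(5.8200, {5, 12}) = min(|5.8200 - 5|, |5.8200 - 12|)
= min(0.8200, 6.1800) = 0.8200
Resolvent bound = 1/0.8200 = 1.2195

1.2195


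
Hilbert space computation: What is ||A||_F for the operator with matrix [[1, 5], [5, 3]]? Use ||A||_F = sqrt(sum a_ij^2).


||A||_F^2 = sum a_ij^2
= 1^2 + 5^2 + 5^2 + 3^2
= 1 + 25 + 25 + 9 = 60
||A||_F = sqrt(60) = 7.7460

7.7460


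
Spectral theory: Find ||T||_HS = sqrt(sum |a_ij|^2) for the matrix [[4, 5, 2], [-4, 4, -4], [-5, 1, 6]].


The Hilbert-Schmidt norm is sqrt(sum of squares of all entries).
Sum of squares = 4^2 + 5^2 + 2^2 + (-4)^2 + 4^2 + (-4)^2 + (-5)^2 + 1^2 + 6^2
= 16 + 25 + 4 + 16 + 16 + 16 + 25 + 1 + 36 = 155
||T||_HS = sqrt(155) = 12.4499

12.4499


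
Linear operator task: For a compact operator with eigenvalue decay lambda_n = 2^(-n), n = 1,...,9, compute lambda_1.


The eigenvalue formula gives lambda_1 = 1/2^1
= 1/2
= 0.5000

0.5000


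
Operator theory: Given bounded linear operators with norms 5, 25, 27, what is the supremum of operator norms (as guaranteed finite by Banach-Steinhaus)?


By the Uniform Boundedness Principle, the supremum of norms is finite.
sup_k ||T_k|| = max(5, 25, 27) = 27

27


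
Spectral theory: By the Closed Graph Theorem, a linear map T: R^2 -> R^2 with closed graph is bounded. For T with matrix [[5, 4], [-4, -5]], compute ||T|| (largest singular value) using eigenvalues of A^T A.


A^T A = [[41, 40], [40, 41]]
trace(A^T A) = 82, det(A^T A) = 81
discriminant = 82^2 - 4*81 = 6400
Largest eigenvalue of A^T A = (trace + sqrt(disc))/2 = 81.0000
||T|| = sqrt(81.0000) = 9.0000

9.0000


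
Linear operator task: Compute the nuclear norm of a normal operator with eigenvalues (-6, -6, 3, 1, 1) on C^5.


For a normal operator, singular values equal |eigenvalues|.
Trace norm = sum |lambda_i| = 6 + 6 + 3 + 1 + 1
= 17

17


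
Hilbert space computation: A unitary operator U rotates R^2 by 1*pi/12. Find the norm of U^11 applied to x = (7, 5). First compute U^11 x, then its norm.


U is a rotation by theta = 1*pi/12
U^11 = rotation by 11*theta = 11*pi/12
cos(11*pi/12) = -0.9659, sin(11*pi/12) = 0.2588
U^11 x = (-0.9659 * 7 - 0.2588 * 5, 0.2588 * 7 + -0.9659 * 5)
= (-8.0556, -3.0179)
||U^11 x|| = sqrt((-8.0556)^2 + (-3.0179)^2) = sqrt(74.0000) = 8.6023

8.6023


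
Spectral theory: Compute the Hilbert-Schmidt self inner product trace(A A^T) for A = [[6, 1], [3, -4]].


trace(A * A^T) = sum of squares of all entries
= 6^2 + 1^2 + 3^2 + (-4)^2
= 36 + 1 + 9 + 16
= 62

62


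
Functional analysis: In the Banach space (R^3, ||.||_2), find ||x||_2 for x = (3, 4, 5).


The l^2 norm = (sum |x_i|^2)^(1/2)
Sum of 2th powers = 9 + 16 + 25 = 50
||x||_2 = (50)^(1/2) = 7.0711

7.0711


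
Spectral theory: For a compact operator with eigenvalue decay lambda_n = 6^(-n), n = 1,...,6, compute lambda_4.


The eigenvalue formula gives lambda_4 = 1/6^4
= 1/1296
= 7.7160e-04

7.7160e-04


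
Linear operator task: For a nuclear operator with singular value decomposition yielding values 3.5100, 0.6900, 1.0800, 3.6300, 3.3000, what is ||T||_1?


The nuclear norm is the sum of all singular values.
||T||_1 = 3.5100 + 0.6900 + 1.0800 + 3.6300 + 3.3000
= 12.2100

12.2100


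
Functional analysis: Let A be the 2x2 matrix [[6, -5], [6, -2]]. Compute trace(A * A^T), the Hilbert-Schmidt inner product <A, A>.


trace(A * A^T) = sum of squares of all entries
= 6^2 + (-5)^2 + 6^2 + (-2)^2
= 36 + 25 + 36 + 4
= 101

101


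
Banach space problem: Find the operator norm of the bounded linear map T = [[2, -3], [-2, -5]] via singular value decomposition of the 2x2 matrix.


A^T A = [[8, 4], [4, 34]]
trace(A^T A) = 42, det(A^T A) = 256
discriminant = 42^2 - 4*256 = 740
Largest eigenvalue of A^T A = (trace + sqrt(disc))/2 = 34.6015
||T|| = sqrt(34.6015) = 5.8823

5.8823


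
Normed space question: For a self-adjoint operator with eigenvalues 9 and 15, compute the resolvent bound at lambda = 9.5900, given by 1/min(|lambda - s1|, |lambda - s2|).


dist(9.5900, {9, 15}) = min(|9.5900 - 9|, |9.5900 - 15|)
= min(0.5900, 5.4100) = 0.5900
Resolvent bound = 1/0.5900 = 1.6949

1.6949


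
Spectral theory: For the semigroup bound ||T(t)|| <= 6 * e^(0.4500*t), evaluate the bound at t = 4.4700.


||T(4.4700)|| <= 6 * exp(0.4500 * 4.4700)
= 6 * exp(2.0115)
= 6 * 7.4745
= 44.8471

44.8471


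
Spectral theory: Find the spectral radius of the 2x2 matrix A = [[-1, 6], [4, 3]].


For a 2x2 matrix, eigenvalues satisfy lambda^2 - (trace)*lambda + det = 0
trace = -1 + 3 = 2
det = -1*3 - 6*4 = -27
discriminant = 2^2 - 4*(-27) = 112
spectral radius = max |eigenvalue| = 6.2915

6.2915


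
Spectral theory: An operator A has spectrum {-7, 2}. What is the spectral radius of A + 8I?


Spectrum of A + 8I = {1, 10}
Spectral radius = max |lambda| over the shifted spectrum
= max(1, 10) = 10

10


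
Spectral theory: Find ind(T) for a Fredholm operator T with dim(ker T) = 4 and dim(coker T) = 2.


The Fredholm index is defined as ind(T) = dim(ker T) - dim(coker T)
= 4 - 2
= 2

2


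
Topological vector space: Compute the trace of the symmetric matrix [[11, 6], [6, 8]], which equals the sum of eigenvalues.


For a self-adjoint (symmetric) matrix, the eigenvalues are real.
The sum of eigenvalues equals the trace of the matrix.
trace = 11 + 8 = 19

19


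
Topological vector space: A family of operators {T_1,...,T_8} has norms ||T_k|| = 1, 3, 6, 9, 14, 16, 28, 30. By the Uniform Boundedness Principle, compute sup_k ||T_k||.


By the Uniform Boundedness Principle, the supremum of norms is finite.
sup_k ||T_k|| = max(1, 3, 6, 9, 14, 16, 28, 30) = 30

30


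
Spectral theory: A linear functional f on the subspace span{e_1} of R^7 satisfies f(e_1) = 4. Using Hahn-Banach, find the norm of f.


The norm of f is given by ||f|| = sup_{||x||=1} |f(x)|.
On span{e_1}, ||e_1|| = 1, so ||f|| = |f(e_1)| / ||e_1||
= |4| / 1 = 4.0000

4.0000


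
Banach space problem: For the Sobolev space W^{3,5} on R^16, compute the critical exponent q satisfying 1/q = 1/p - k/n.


Using the Sobolev embedding formula: 1/q = 1/p - k/n
1/q = 1/5 - 3/16 = 1/80
q = 1/(1/80) = 80

80.0000


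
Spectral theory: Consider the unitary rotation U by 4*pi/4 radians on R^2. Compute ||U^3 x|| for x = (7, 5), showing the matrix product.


U is a rotation by theta = 4*pi/4
U^3 = rotation by 3*theta = 12*pi/4 = 4*pi/4 (mod 2*pi)
cos(4*pi/4) = -1.0000, sin(4*pi/4) = 0.0000
U^3 x = (-1.0000 * 7 - 0.0000 * 5, 0.0000 * 7 + -1.0000 * 5)
= (-7.0000, -5.0000)
||U^3 x|| = sqrt((-7.0000)^2 + (-5.0000)^2) = sqrt(74.0000) = 8.6023

8.6023


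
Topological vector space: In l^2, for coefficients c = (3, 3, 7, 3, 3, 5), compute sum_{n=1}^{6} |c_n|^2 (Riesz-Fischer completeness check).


sum |c_n|^2 = 3^2 + 3^2 + 7^2 + 3^2 + 3^2 + 5^2
= 9 + 9 + 49 + 9 + 9 + 25
= 110

110


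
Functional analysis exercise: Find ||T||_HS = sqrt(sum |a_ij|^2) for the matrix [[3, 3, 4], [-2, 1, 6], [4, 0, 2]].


The Hilbert-Schmidt norm is sqrt(sum of squares of all entries).
Sum of squares = 3^2 + 3^2 + 4^2 + (-2)^2 + 1^2 + 6^2 + 4^2 + 0^2 + 2^2
= 9 + 9 + 16 + 4 + 1 + 36 + 16 + 0 + 4 = 95
||T||_HS = sqrt(95) = 9.7468

9.7468


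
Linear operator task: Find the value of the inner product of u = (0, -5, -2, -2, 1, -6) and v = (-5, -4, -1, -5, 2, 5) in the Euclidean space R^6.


Computing the standard inner product <u, v> = sum u_i * v_i
= 0*-5 + -5*-4 + -2*-1 + -2*-5 + 1*2 + -6*5
= 0 + 20 + 2 + 10 + 2 + -30
= 4

4


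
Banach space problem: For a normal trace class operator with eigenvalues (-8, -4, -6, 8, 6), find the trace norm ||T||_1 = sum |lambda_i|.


For a normal operator, singular values equal |eigenvalues|.
Trace norm = sum |lambda_i| = 8 + 4 + 6 + 8 + 6
= 32

32


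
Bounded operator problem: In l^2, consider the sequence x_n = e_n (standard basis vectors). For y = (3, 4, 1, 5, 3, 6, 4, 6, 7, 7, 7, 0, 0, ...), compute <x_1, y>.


x_1 = e_1 is the standard basis vector with 1 in position 1.
<x_1, y> = y_1 = 3
As n -> infinity, <x_n, y> -> 0, confirming weak convergence of (x_n) to 0.

3


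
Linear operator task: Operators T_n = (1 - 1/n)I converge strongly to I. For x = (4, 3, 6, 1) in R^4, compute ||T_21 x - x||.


T_21 x - x = (1 - 1/21)x - x = -x/21
||x|| = sqrt(62) = 7.8740
||T_21 x - x|| = ||x||/21 = 7.8740/21 = 0.3750

0.3750


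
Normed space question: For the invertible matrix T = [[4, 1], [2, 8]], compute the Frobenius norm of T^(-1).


det(T) = 4*8 - 1*2 = 30
T^(-1) = (1/30) * [[8, -1], [-2, 4]] = [[0.2667, -0.0333], [-0.0667, 0.1333]]
||T^(-1)||_F^2 = 0.2667^2 + (-0.0333)^2 + (-0.0667)^2 + 0.1333^2 = 0.0944
||T^(-1)||_F = sqrt(0.0944) = 0.3073

0.3073


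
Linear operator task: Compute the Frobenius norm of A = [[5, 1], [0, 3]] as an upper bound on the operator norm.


||A||_F^2 = sum a_ij^2
= 5^2 + 1^2 + 0^2 + 3^2
= 25 + 1 + 0 + 9 = 35
||A||_F = sqrt(35) = 5.9161

5.9161


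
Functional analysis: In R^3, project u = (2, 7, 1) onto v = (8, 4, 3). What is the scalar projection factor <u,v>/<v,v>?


Computing <u,v> = 2*8 + 7*4 + 1*3 = 47
Computing <v,v> = 8^2 + 4^2 + 3^2 = 89
Projection coefficient = 47/89 = 0.5281

0.5281


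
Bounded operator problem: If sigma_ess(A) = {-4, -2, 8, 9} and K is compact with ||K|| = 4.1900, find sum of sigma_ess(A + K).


By Weyl's theorem, the essential spectrum is invariant under compact perturbations.
sigma_ess(A + K) = sigma_ess(A) = {-4, -2, 8, 9}
Sum = -4 + -2 + 8 + 9 = 11

11


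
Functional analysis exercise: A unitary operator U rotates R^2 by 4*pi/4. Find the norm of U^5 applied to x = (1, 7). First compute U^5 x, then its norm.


U is a rotation by theta = 4*pi/4
U^5 = rotation by 5*theta = 20*pi/4 = 4*pi/4 (mod 2*pi)
cos(4*pi/4) = -1.0000, sin(4*pi/4) = 0.0000
U^5 x = (-1.0000 * 1 - 0.0000 * 7, 0.0000 * 1 + -1.0000 * 7)
= (-1.0000, -7.0000)
||U^5 x|| = sqrt((-1.0000)^2 + (-7.0000)^2) = sqrt(50.0000) = 7.0711

7.0711


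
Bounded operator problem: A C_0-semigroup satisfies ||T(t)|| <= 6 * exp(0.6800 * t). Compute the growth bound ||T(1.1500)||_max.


||T(1.1500)|| <= 6 * exp(0.6800 * 1.1500)
= 6 * exp(0.7820)
= 6 * 2.1858
= 13.1150

13.1150


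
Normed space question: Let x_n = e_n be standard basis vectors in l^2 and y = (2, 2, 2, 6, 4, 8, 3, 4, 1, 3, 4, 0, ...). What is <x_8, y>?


x_8 = e_8 is the standard basis vector with 1 in position 8.
<x_8, y> = y_8 = 4
As n -> infinity, <x_n, y> -> 0, confirming weak convergence of (x_n) to 0.

4


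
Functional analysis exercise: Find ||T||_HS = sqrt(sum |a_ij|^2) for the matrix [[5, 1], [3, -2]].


The Hilbert-Schmidt norm is sqrt(sum of squares of all entries).
Sum of squares = 5^2 + 1^2 + 3^2 + (-2)^2
= 25 + 1 + 9 + 4 = 39
||T||_HS = sqrt(39) = 6.2450

6.2450


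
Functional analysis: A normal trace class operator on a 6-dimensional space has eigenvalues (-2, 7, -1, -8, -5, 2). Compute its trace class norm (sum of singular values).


For a normal operator, singular values equal |eigenvalues|.
Trace norm = sum |lambda_i| = 2 + 7 + 1 + 8 + 5 + 2
= 25

25


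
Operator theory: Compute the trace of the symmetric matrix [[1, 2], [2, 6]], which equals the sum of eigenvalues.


For a self-adjoint (symmetric) matrix, the eigenvalues are real.
The sum of eigenvalues equals the trace of the matrix.
trace = 1 + 6 = 7

7


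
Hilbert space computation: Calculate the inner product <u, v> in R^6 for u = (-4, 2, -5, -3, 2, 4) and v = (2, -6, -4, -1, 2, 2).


Computing the standard inner product <u, v> = sum u_i * v_i
= -4*2 + 2*-6 + -5*-4 + -3*-1 + 2*2 + 4*2
= -8 + -12 + 20 + 3 + 4 + 8
= 15

15


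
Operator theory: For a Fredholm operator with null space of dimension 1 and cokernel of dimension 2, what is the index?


The Fredholm index is defined as ind(T) = dim(ker T) - dim(coker T)
= 1 - 2
= -1

-1


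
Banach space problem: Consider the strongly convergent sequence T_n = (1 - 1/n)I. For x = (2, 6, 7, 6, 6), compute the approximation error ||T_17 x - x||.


T_17 x - x = (1 - 1/17)x - x = -x/17
||x|| = sqrt(161) = 12.6886
||T_17 x - x|| = ||x||/17 = 12.6886/17 = 0.7464

0.7464


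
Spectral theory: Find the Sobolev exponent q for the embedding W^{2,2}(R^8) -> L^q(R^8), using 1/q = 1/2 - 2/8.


Using the Sobolev embedding formula: 1/q = 1/p - k/n
1/q = 1/2 - 2/8 = 1/4
q = 1/(1/4) = 4

4.0000


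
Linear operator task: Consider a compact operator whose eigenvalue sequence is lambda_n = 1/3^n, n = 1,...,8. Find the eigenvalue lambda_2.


The eigenvalue formula gives lambda_2 = 1/3^2
= 1/9
= 0.1111

0.1111


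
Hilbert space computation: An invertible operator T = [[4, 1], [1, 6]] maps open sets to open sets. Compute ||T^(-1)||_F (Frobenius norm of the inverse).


det(T) = 4*6 - 1*1 = 23
T^(-1) = (1/23) * [[6, -1], [-1, 4]] = [[0.2609, -0.0435], [-0.0435, 0.1739]]
||T^(-1)||_F^2 = 0.2609^2 + (-0.0435)^2 + (-0.0435)^2 + 0.1739^2 = 0.1021
||T^(-1)||_F = sqrt(0.1021) = 0.3195

0.3195


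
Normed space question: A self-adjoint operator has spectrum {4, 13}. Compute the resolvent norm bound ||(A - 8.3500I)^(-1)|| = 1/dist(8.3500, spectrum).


dist(8.3500, {4, 13}) = min(|8.3500 - 4|, |8.3500 - 13|)
= min(4.3500, 4.6500) = 4.3500
Resolvent bound = 1/4.3500 = 0.2299

0.2299


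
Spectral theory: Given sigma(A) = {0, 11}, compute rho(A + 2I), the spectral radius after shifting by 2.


Spectrum of A + 2I = {2, 13}
Spectral radius = max |lambda| over the shifted spectrum
= max(2, 13) = 13

13


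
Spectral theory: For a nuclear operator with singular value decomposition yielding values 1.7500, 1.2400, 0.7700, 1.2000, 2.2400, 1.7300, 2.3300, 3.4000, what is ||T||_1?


The nuclear norm is the sum of all singular values.
||T||_1 = 1.7500 + 1.2400 + 0.7700 + 1.2000 + 2.2400 + 1.7300 + 2.3300 + 3.4000
= 14.6600

14.6600


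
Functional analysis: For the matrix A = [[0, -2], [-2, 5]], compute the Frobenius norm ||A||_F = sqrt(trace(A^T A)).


||A||_F^2 = sum a_ij^2
= 0^2 + (-2)^2 + (-2)^2 + 5^2
= 0 + 4 + 4 + 25 = 33
||A||_F = sqrt(33) = 5.7446

5.7446


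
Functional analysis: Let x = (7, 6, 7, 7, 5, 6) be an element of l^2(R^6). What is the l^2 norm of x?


The l^2 norm = (sum |x_i|^2)^(1/2)
Sum of 2th powers = 49 + 36 + 49 + 49 + 25 + 36 = 244
||x||_2 = (244)^(1/2) = 15.6205

15.6205


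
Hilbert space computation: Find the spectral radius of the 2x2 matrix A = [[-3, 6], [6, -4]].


For a 2x2 matrix, eigenvalues satisfy lambda^2 - (trace)*lambda + det = 0
trace = -3 + -4 = -7
det = -3*-4 - 6*6 = -24
discriminant = (-7)^2 - 4*(-24) = 145
spectral radius = max |eigenvalue| = 9.5208

9.5208


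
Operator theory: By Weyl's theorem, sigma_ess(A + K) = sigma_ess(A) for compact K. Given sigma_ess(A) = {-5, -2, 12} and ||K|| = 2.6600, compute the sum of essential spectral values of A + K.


By Weyl's theorem, the essential spectrum is invariant under compact perturbations.
sigma_ess(A + K) = sigma_ess(A) = {-5, -2, 12}
Sum = -5 + -2 + 12 = 5

5


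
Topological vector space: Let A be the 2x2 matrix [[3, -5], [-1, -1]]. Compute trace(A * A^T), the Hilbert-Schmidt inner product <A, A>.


trace(A * A^T) = sum of squares of all entries
= 3^2 + (-5)^2 + (-1)^2 + (-1)^2
= 9 + 25 + 1 + 1
= 36

36


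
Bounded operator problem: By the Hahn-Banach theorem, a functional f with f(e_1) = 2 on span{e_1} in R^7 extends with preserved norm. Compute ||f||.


The norm of f is given by ||f|| = sup_{||x||=1} |f(x)|.
On span{e_1}, ||e_1|| = 1, so ||f|| = |f(e_1)| / ||e_1||
= |2| / 1 = 2.0000

2.0000


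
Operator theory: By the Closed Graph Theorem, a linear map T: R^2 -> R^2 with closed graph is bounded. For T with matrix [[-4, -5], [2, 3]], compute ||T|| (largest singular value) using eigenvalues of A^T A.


A^T A = [[20, 26], [26, 34]]
trace(A^T A) = 54, det(A^T A) = 4
discriminant = 54^2 - 4*4 = 2900
Largest eigenvalue of A^T A = (trace + sqrt(disc))/2 = 53.9258
||T|| = sqrt(53.9258) = 7.3434

7.3434


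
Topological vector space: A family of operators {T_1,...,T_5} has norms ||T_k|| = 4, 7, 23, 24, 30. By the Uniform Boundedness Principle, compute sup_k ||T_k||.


By the Uniform Boundedness Principle, the supremum of norms is finite.
sup_k ||T_k|| = max(4, 7, 23, 24, 30) = 30

30


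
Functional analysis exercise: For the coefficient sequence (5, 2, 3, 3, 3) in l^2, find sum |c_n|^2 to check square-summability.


sum |c_n|^2 = 5^2 + 2^2 + 3^2 + 3^2 + 3^2
= 25 + 4 + 9 + 9 + 9
= 56

56


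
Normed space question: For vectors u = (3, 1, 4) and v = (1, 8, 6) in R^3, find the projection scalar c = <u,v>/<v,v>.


Computing <u,v> = 3*1 + 1*8 + 4*6 = 35
Computing <v,v> = 1^2 + 8^2 + 6^2 = 101
Projection coefficient = 35/101 = 0.3465

0.3465


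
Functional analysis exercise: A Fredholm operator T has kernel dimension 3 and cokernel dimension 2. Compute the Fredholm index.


The Fredholm index is defined as ind(T) = dim(ker T) - dim(coker T)
= 3 - 2
= 1

1


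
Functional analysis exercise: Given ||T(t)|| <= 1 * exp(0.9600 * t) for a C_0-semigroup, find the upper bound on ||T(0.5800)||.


||T(0.5800)|| <= 1 * exp(0.9600 * 0.5800)
= 1 * exp(0.5568)
= 1 * 1.7451
= 1.7451

1.7451


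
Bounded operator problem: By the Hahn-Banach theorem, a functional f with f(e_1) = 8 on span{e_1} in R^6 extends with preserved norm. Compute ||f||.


The norm of f is given by ||f|| = sup_{||x||=1} |f(x)|.
On span{e_1}, ||e_1|| = 1, so ||f|| = |f(e_1)| / ||e_1||
= |8| / 1 = 8.0000

8.0000


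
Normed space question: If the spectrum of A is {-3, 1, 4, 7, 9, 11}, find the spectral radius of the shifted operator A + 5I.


Spectrum of A + 5I = {2, 6, 9, 12, 14, 16}
Spectral radius = max |lambda| over the shifted spectrum
= max(2, 6, 9, 12, 14, 16) = 16

16


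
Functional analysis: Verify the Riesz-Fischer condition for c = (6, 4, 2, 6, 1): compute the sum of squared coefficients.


sum |c_n|^2 = 6^2 + 4^2 + 2^2 + 6^2 + 1^2
= 36 + 16 + 4 + 36 + 1
= 93

93


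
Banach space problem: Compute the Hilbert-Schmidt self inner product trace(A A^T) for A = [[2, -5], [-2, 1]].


trace(A * A^T) = sum of squares of all entries
= 2^2 + (-5)^2 + (-2)^2 + 1^2
= 4 + 25 + 4 + 1
= 34

34


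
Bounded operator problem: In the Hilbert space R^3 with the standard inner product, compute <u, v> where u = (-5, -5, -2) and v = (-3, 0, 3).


Computing the standard inner product <u, v> = sum u_i * v_i
= -5*-3 + -5*0 + -2*3
= 15 + 0 + -6
= 9

9


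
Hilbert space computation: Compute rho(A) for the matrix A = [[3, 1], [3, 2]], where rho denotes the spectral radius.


For a 2x2 matrix, eigenvalues satisfy lambda^2 - (trace)*lambda + det = 0
trace = 3 + 2 = 5
det = 3*2 - 1*3 = 3
discriminant = 5^2 - 4*(3) = 13
spectral radius = max |eigenvalue| = 4.3028

4.3028


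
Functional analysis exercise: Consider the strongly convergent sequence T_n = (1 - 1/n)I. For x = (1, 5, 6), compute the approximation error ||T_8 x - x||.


T_8 x - x = (1 - 1/8)x - x = -x/8
||x|| = sqrt(62) = 7.8740
||T_8 x - x|| = ||x||/8 = 7.8740/8 = 0.9843

0.9843


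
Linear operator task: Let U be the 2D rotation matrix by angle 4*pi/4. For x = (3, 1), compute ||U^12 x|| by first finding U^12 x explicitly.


U is a rotation by theta = 4*pi/4
U^12 = rotation by 12*theta = 48*pi/4 = 0*pi/4 (mod 2*pi)
cos(0*pi/4) = 1.0000, sin(0*pi/4) = 0.0000
U^12 x = (1.0000 * 3 - 0.0000 * 1, 0.0000 * 3 + 1.0000 * 1)
= (3.0000, 1.0000)
||U^12 x|| = sqrt(3.0000^2 + 1.0000^2) = sqrt(10.0000) = 3.1623

3.1623


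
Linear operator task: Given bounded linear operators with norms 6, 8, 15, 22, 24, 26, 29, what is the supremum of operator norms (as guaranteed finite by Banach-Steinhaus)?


By the Uniform Boundedness Principle, the supremum of norms is finite.
sup_k ||T_k|| = max(6, 8, 15, 22, 24, 26, 29) = 29

29


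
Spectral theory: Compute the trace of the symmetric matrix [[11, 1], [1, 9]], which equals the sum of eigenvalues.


For a self-adjoint (symmetric) matrix, the eigenvalues are real.
The sum of eigenvalues equals the trace of the matrix.
trace = 11 + 9 = 20

20


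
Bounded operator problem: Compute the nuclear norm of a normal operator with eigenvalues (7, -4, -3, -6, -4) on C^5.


For a normal operator, singular values equal |eigenvalues|.
Trace norm = sum |lambda_i| = 7 + 4 + 3 + 6 + 4
= 24

24


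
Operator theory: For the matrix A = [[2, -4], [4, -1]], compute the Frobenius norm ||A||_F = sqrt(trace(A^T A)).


||A||_F^2 = sum a_ij^2
= 2^2 + (-4)^2 + 4^2 + (-1)^2
= 4 + 16 + 16 + 1 = 37
||A||_F = sqrt(37) = 6.0828

6.0828


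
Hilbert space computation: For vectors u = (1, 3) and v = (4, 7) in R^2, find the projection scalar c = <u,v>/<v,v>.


Computing <u,v> = 1*4 + 3*7 = 25
Computing <v,v> = 4^2 + 7^2 = 65
Projection coefficient = 25/65 = 0.3846

0.3846


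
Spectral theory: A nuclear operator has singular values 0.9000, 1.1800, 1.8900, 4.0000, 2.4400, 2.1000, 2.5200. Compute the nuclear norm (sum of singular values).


The nuclear norm is the sum of all singular values.
||T||_1 = 0.9000 + 1.1800 + 1.8900 + 4.0000 + 2.4400 + 2.1000 + 2.5200
= 15.0300

15.0300


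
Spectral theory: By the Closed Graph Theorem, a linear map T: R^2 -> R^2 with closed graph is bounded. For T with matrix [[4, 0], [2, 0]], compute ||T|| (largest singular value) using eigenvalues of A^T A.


A^T A = [[20, 0], [0, 0]]
trace(A^T A) = 20, det(A^T A) = 0
discriminant = 20^2 - 4*0 = 400
Largest eigenvalue of A^T A = (trace + sqrt(disc))/2 = 20.0000
||T|| = sqrt(20.0000) = 4.4721

4.4721


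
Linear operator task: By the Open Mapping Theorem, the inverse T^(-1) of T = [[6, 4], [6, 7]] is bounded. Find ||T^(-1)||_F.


det(T) = 6*7 - 4*6 = 18
T^(-1) = (1/18) * [[7, -4], [-6, 6]] = [[0.3889, -0.2222], [-0.3333, 0.3333]]
||T^(-1)||_F^2 = 0.3889^2 + (-0.2222)^2 + (-0.3333)^2 + 0.3333^2 = 0.4228
||T^(-1)||_F = sqrt(0.4228) = 0.6503

0.6503


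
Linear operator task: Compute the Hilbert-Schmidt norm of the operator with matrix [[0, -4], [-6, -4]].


The Hilbert-Schmidt norm is sqrt(sum of squares of all entries).
Sum of squares = 0^2 + (-4)^2 + (-6)^2 + (-4)^2
= 0 + 16 + 36 + 16 = 68
||T||_HS = sqrt(68) = 8.2462

8.2462


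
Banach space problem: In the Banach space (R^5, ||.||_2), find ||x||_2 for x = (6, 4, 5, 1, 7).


The l^2 norm = (sum |x_i|^2)^(1/2)
Sum of 2th powers = 36 + 16 + 25 + 1 + 49 = 127
||x||_2 = (127)^(1/2) = 11.2694

11.2694


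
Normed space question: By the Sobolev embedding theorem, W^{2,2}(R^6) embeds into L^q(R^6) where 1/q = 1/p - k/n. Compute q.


Using the Sobolev embedding formula: 1/q = 1/p - k/n
1/q = 1/2 - 2/6 = 1/6
q = 1/(1/6) = 6

6.0000


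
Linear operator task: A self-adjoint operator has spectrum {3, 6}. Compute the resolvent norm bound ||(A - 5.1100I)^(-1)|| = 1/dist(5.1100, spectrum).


dist(5.1100, {3, 6}) = min(|5.1100 - 3|, |5.1100 - 6|)
= min(2.1100, 0.8900) = 0.8900
Resolvent bound = 1/0.8900 = 1.1236

1.1236


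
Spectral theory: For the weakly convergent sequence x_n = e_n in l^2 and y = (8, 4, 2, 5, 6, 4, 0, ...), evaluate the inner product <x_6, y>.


x_6 = e_6 is the standard basis vector with 1 in position 6.
<x_6, y> = y_6 = 4
As n -> infinity, <x_n, y> -> 0, confirming weak convergence of (x_n) to 0.

4


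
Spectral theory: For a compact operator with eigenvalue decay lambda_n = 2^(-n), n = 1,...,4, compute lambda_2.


The eigenvalue formula gives lambda_2 = 1/2^2
= 1/4
= 0.2500

0.2500


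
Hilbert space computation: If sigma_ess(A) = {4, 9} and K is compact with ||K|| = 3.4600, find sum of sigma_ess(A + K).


By Weyl's theorem, the essential spectrum is invariant under compact perturbations.
sigma_ess(A + K) = sigma_ess(A) = {4, 9}
Sum = 4 + 9 = 13

13


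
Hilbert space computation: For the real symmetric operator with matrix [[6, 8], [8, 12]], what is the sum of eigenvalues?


For a self-adjoint (symmetric) matrix, the eigenvalues are real.
The sum of eigenvalues equals the trace of the matrix.
trace = 6 + 12 = 18

18


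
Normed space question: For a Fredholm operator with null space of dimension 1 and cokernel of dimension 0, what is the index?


The Fredholm index is defined as ind(T) = dim(ker T) - dim(coker T)
= 1 - 0
= 1

1


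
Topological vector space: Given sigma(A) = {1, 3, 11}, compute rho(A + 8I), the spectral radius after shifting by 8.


Spectrum of A + 8I = {9, 11, 19}
Spectral radius = max |lambda| over the shifted spectrum
= max(9, 11, 19) = 19

19


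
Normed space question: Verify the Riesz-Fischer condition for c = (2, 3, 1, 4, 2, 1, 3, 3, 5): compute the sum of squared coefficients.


sum |c_n|^2 = 2^2 + 3^2 + 1^2 + 4^2 + 2^2 + 1^2 + 3^2 + 3^2 + 5^2
= 4 + 9 + 1 + 16 + 4 + 1 + 9 + 9 + 25
= 78

78


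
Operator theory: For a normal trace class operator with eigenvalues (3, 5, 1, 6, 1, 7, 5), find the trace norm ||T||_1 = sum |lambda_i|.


For a normal operator, singular values equal |eigenvalues|.
Trace norm = sum |lambda_i| = 3 + 5 + 1 + 6 + 1 + 7 + 5
= 28

28


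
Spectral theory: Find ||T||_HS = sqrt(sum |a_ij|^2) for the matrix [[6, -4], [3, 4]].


The Hilbert-Schmidt norm is sqrt(sum of squares of all entries).
Sum of squares = 6^2 + (-4)^2 + 3^2 + 4^2
= 36 + 16 + 9 + 16 = 77
||T||_HS = sqrt(77) = 8.7750

8.7750


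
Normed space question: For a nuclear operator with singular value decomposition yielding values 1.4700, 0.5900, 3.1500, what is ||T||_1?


The nuclear norm is the sum of all singular values.
||T||_1 = 1.4700 + 0.5900 + 3.1500
= 5.2100

5.2100


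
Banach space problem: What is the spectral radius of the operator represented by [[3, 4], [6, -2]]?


For a 2x2 matrix, eigenvalues satisfy lambda^2 - (trace)*lambda + det = 0
trace = 3 + -2 = 1
det = 3*-2 - 4*6 = -30
discriminant = 1^2 - 4*(-30) = 121
spectral radius = max |eigenvalue| = 6.0000

6.0000


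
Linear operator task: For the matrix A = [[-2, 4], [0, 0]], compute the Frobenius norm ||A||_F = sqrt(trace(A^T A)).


||A||_F^2 = sum a_ij^2
= (-2)^2 + 4^2 + 0^2 + 0^2
= 4 + 16 + 0 + 0 = 20
||A||_F = sqrt(20) = 4.4721

4.4721


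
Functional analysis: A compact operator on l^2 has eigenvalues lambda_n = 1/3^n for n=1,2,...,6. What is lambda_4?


The eigenvalue formula gives lambda_4 = 1/3^4
= 1/81
= 0.0123

0.0123


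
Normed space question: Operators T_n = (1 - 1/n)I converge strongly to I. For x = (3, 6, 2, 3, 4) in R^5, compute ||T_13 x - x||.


T_13 x - x = (1 - 1/13)x - x = -x/13
||x|| = sqrt(74) = 8.6023
||T_13 x - x|| = ||x||/13 = 8.6023/13 = 0.6617

0.6617


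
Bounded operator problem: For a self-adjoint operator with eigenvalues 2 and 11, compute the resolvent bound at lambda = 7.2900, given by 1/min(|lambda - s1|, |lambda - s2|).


dist(7.2900, {2, 11}) = min(|7.2900 - 2|, |7.2900 - 11|)
= min(5.2900, 3.7100) = 3.7100
Resolvent bound = 1/3.7100 = 0.2695

0.2695


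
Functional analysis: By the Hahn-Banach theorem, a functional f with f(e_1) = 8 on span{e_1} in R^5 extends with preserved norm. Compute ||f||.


The norm of f is given by ||f|| = sup_{||x||=1} |f(x)|.
On span{e_1}, ||e_1|| = 1, so ||f|| = |f(e_1)| / ||e_1||
= |8| / 1 = 8.0000

8.0000


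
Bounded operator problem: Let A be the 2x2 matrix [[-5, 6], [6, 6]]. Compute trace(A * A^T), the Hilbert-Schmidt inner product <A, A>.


trace(A * A^T) = sum of squares of all entries
= (-5)^2 + 6^2 + 6^2 + 6^2
= 25 + 36 + 36 + 36
= 133

133


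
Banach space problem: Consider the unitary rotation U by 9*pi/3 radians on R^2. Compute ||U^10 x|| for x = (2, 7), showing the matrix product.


U is a rotation by theta = 9*pi/3
U^10 = rotation by 10*theta = 90*pi/3 = 0*pi/3 (mod 2*pi)
cos(0*pi/3) = 1.0000, sin(0*pi/3) = 0.0000
U^10 x = (1.0000 * 2 - 0.0000 * 7, 0.0000 * 2 + 1.0000 * 7)
= (2.0000, 7.0000)
||U^10 x|| = sqrt(2.0000^2 + 7.0000^2) = sqrt(53.0000) = 7.2801

7.2801


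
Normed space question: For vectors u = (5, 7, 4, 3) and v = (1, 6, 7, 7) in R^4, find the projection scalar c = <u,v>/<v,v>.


Computing <u,v> = 5*1 + 7*6 + 4*7 + 3*7 = 96
Computing <v,v> = 1^2 + 6^2 + 7^2 + 7^2 = 135
Projection coefficient = 96/135 = 0.7111

0.7111


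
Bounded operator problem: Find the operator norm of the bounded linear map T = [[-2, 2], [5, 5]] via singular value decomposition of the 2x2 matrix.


A^T A = [[29, 21], [21, 29]]
trace(A^T A) = 58, det(A^T A) = 400
discriminant = 58^2 - 4*400 = 1764
Largest eigenvalue of A^T A = (trace + sqrt(disc))/2 = 50.0000
||T|| = sqrt(50.0000) = 7.0711

7.0711


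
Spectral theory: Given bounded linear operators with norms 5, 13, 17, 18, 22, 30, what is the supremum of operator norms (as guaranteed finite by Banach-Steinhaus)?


By the Uniform Boundedness Principle, the supremum of norms is finite.
sup_k ||T_k|| = max(5, 13, 17, 18, 22, 30) = 30

30


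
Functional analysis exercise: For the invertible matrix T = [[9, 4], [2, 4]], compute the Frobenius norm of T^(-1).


det(T) = 9*4 - 4*2 = 28
T^(-1) = (1/28) * [[4, -4], [-2, 9]] = [[0.1429, -0.1429], [-0.0714, 0.3214]]
||T^(-1)||_F^2 = 0.1429^2 + (-0.1429)^2 + (-0.0714)^2 + 0.3214^2 = 0.1492
||T^(-1)||_F = sqrt(0.1492) = 0.3863

0.3863


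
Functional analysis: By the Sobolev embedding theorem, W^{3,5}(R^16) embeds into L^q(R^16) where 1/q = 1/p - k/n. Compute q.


Using the Sobolev embedding formula: 1/q = 1/p - k/n
1/q = 1/5 - 3/16 = 1/80
q = 1/(1/80) = 80

80.0000


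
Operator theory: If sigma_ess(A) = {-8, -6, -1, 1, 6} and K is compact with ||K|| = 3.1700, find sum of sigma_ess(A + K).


By Weyl's theorem, the essential spectrum is invariant under compact perturbations.
sigma_ess(A + K) = sigma_ess(A) = {-8, -6, -1, 1, 6}
Sum = -8 + -6 + -1 + 1 + 6 = -8

-8


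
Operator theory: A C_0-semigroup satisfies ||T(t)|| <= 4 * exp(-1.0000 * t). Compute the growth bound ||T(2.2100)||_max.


||T(2.2100)|| <= 4 * exp(-1.0000 * 2.2100)
= 4 * exp(-2.2100)
= 4 * 0.1097
= 0.4388

0.4388


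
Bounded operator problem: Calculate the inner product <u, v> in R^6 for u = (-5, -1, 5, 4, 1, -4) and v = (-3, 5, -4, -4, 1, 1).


Computing the standard inner product <u, v> = sum u_i * v_i
= -5*-3 + -1*5 + 5*-4 + 4*-4 + 1*1 + -4*1
= 15 + -5 + -20 + -16 + 1 + -4
= -29

-29


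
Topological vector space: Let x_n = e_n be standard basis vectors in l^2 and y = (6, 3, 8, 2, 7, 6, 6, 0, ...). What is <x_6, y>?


x_6 = e_6 is the standard basis vector with 1 in position 6.
<x_6, y> = y_6 = 6
As n -> infinity, <x_n, y> -> 0, confirming weak convergence of (x_n) to 0.

6


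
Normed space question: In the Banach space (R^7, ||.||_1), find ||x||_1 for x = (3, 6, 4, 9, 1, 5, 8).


The l^1 norm equals the sum of absolute values of all components.
||x||_1 = 3 + 6 + 4 + 9 + 1 + 5 + 8
= 36

36.0000


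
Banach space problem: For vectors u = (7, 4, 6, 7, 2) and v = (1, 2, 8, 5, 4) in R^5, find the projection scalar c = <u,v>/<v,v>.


Computing <u,v> = 7*1 + 4*2 + 6*8 + 7*5 + 2*4 = 106
Computing <v,v> = 1^2 + 2^2 + 8^2 + 5^2 + 4^2 = 110
Projection coefficient = 106/110 = 0.9636

0.9636


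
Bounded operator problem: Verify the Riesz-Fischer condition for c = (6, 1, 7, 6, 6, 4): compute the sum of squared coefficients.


sum |c_n|^2 = 6^2 + 1^2 + 7^2 + 6^2 + 6^2 + 4^2
= 36 + 1 + 49 + 36 + 36 + 16
= 174

174


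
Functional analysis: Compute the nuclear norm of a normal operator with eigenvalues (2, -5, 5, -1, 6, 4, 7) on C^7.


For a normal operator, singular values equal |eigenvalues|.
Trace norm = sum |lambda_i| = 2 + 5 + 5 + 1 + 6 + 4 + 7
= 30

30


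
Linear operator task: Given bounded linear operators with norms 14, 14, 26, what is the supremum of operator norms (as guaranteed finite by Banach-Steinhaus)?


By the Uniform Boundedness Principle, the supremum of norms is finite.
sup_k ||T_k|| = max(14, 14, 26) = 26

26


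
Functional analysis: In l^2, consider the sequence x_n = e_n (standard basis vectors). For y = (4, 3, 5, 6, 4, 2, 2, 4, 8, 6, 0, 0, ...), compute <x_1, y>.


x_1 = e_1 is the standard basis vector with 1 in position 1.
<x_1, y> = y_1 = 4
As n -> infinity, <x_n, y> -> 0, confirming weak convergence of (x_n) to 0.

4


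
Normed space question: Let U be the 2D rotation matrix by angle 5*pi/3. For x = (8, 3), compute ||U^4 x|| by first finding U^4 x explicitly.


U is a rotation by theta = 5*pi/3
U^4 = rotation by 4*theta = 20*pi/3 = 2*pi/3 (mod 2*pi)
cos(2*pi/3) = -0.5000, sin(2*pi/3) = 0.8660
U^4 x = (-0.5000 * 8 - 0.8660 * 3, 0.8660 * 8 + -0.5000 * 3)
= (-6.5981, 5.4282)
||U^4 x|| = sqrt((-6.5981)^2 + 5.4282^2) = sqrt(73.0000) = 8.5440

8.5440


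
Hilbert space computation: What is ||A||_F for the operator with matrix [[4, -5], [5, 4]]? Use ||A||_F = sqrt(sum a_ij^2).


||A||_F^2 = sum a_ij^2
= 4^2 + (-5)^2 + 5^2 + 4^2
= 16 + 25 + 25 + 16 = 82
||A||_F = sqrt(82) = 9.0554

9.0554


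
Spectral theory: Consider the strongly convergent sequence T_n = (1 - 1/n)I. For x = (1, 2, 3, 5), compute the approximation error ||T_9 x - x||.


T_9 x - x = (1 - 1/9)x - x = -x/9
||x|| = sqrt(39) = 6.2450
||T_9 x - x|| = ||x||/9 = 6.2450/9 = 0.6939

0.6939


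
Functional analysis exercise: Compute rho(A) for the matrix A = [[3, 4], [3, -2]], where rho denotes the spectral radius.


For a 2x2 matrix, eigenvalues satisfy lambda^2 - (trace)*lambda + det = 0
trace = 3 + -2 = 1
det = 3*-2 - 4*3 = -18
discriminant = 1^2 - 4*(-18) = 73
spectral radius = max |eigenvalue| = 4.7720

4.7720


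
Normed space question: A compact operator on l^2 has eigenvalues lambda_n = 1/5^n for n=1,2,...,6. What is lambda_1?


The eigenvalue formula gives lambda_1 = 1/5^1
= 1/5
= 0.2000

0.2000


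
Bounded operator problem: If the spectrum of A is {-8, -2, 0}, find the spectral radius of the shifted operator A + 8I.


Spectrum of A + 8I = {0, 6, 8}
Spectral radius = max |lambda| over the shifted spectrum
= max(0, 6, 8) = 8

8


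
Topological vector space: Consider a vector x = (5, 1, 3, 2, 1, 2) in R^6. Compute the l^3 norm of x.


The l^3 norm = (sum |x_i|^3)^(1/3)
Sum of 3th powers = 125 + 1 + 27 + 8 + 1 + 8 = 170
||x||_3 = (170)^(1/3) = 5.5397

5.5397


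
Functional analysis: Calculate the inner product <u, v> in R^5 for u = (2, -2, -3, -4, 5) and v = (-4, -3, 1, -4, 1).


Computing the standard inner product <u, v> = sum u_i * v_i
= 2*-4 + -2*-3 + -3*1 + -4*-4 + 5*1
= -8 + 6 + -3 + 16 + 5
= 16

16


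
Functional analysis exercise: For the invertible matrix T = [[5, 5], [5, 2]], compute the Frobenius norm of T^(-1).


det(T) = 5*2 - 5*5 = -15
T^(-1) = (1/-15) * [[2, -5], [-5, 5]] = [[-0.1333, 0.3333], [0.3333, -0.3333]]
||T^(-1)||_F^2 = (-0.1333)^2 + 0.3333^2 + 0.3333^2 + (-0.3333)^2 = 0.3511
||T^(-1)||_F = sqrt(0.3511) = 0.5925

0.5925


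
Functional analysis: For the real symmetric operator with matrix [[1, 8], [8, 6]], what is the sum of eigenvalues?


For a self-adjoint (symmetric) matrix, the eigenvalues are real.
The sum of eigenvalues equals the trace of the matrix.
trace = 1 + 6 = 7

7


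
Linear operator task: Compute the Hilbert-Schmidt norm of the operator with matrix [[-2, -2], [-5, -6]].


The Hilbert-Schmidt norm is sqrt(sum of squares of all entries).
Sum of squares = (-2)^2 + (-2)^2 + (-5)^2 + (-6)^2
= 4 + 4 + 25 + 36 = 69
||T||_HS = sqrt(69) = 8.3066

8.3066


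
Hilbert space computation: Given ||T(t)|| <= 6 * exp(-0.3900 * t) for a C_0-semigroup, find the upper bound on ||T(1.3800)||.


||T(1.3800)|| <= 6 * exp(-0.3900 * 1.3800)
= 6 * exp(-0.5382)
= 6 * 0.5838
= 3.5028

3.5028


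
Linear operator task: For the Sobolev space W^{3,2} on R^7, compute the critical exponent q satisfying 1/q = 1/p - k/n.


Using the Sobolev embedding formula: 1/q = 1/p - k/n
1/q = 1/2 - 3/7 = 1/14
q = 1/(1/14) = 14

14.0000
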